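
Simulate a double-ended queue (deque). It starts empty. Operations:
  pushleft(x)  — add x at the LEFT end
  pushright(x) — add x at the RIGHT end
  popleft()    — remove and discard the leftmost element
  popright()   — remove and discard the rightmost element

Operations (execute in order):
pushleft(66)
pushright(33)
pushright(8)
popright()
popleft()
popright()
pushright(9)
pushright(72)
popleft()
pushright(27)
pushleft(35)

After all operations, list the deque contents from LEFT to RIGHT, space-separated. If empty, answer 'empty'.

Answer: 35 72 27

Derivation:
pushleft(66): [66]
pushright(33): [66, 33]
pushright(8): [66, 33, 8]
popright(): [66, 33]
popleft(): [33]
popright(): []
pushright(9): [9]
pushright(72): [9, 72]
popleft(): [72]
pushright(27): [72, 27]
pushleft(35): [35, 72, 27]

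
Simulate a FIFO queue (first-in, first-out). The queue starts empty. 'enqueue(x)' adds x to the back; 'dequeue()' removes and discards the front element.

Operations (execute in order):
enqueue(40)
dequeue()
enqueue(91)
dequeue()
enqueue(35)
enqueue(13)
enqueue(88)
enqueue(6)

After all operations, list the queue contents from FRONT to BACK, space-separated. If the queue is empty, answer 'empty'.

enqueue(40): [40]
dequeue(): []
enqueue(91): [91]
dequeue(): []
enqueue(35): [35]
enqueue(13): [35, 13]
enqueue(88): [35, 13, 88]
enqueue(6): [35, 13, 88, 6]

Answer: 35 13 88 6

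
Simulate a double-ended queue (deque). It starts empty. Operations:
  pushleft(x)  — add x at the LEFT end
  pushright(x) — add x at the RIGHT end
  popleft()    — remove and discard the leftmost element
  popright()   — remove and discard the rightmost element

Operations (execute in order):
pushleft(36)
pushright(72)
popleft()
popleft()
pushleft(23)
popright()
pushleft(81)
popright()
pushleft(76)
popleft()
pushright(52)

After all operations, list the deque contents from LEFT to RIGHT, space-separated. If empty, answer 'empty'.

Answer: 52

Derivation:
pushleft(36): [36]
pushright(72): [36, 72]
popleft(): [72]
popleft(): []
pushleft(23): [23]
popright(): []
pushleft(81): [81]
popright(): []
pushleft(76): [76]
popleft(): []
pushright(52): [52]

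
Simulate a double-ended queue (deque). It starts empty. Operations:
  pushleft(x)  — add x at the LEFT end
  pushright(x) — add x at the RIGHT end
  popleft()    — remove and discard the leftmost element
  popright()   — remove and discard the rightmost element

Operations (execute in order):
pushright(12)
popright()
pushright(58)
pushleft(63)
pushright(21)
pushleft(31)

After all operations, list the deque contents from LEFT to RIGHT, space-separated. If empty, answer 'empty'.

pushright(12): [12]
popright(): []
pushright(58): [58]
pushleft(63): [63, 58]
pushright(21): [63, 58, 21]
pushleft(31): [31, 63, 58, 21]

Answer: 31 63 58 21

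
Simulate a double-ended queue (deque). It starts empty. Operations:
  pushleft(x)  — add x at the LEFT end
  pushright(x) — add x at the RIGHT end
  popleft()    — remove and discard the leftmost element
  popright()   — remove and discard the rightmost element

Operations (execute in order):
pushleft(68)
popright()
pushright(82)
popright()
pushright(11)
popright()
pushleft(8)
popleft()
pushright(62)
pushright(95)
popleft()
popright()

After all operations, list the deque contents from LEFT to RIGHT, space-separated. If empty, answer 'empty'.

pushleft(68): [68]
popright(): []
pushright(82): [82]
popright(): []
pushright(11): [11]
popright(): []
pushleft(8): [8]
popleft(): []
pushright(62): [62]
pushright(95): [62, 95]
popleft(): [95]
popright(): []

Answer: empty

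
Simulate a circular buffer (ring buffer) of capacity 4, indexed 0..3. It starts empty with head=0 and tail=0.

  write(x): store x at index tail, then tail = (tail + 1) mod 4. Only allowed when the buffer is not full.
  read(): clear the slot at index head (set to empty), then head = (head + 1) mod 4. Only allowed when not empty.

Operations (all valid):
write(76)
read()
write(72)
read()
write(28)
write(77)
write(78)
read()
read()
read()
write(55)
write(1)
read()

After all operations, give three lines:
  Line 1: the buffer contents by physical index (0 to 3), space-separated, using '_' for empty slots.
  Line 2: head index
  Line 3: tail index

write(76): buf=[76 _ _ _], head=0, tail=1, size=1
read(): buf=[_ _ _ _], head=1, tail=1, size=0
write(72): buf=[_ 72 _ _], head=1, tail=2, size=1
read(): buf=[_ _ _ _], head=2, tail=2, size=0
write(28): buf=[_ _ 28 _], head=2, tail=3, size=1
write(77): buf=[_ _ 28 77], head=2, tail=0, size=2
write(78): buf=[78 _ 28 77], head=2, tail=1, size=3
read(): buf=[78 _ _ 77], head=3, tail=1, size=2
read(): buf=[78 _ _ _], head=0, tail=1, size=1
read(): buf=[_ _ _ _], head=1, tail=1, size=0
write(55): buf=[_ 55 _ _], head=1, tail=2, size=1
write(1): buf=[_ 55 1 _], head=1, tail=3, size=2
read(): buf=[_ _ 1 _], head=2, tail=3, size=1

Answer: _ _ 1 _
2
3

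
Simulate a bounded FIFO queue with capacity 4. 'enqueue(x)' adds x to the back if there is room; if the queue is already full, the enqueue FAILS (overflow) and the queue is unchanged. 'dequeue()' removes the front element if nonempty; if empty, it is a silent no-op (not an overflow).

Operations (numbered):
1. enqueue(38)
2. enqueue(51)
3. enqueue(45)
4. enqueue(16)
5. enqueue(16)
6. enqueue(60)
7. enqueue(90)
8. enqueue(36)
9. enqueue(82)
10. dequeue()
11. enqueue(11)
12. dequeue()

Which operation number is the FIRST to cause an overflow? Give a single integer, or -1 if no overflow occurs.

Answer: 5

Derivation:
1. enqueue(38): size=1
2. enqueue(51): size=2
3. enqueue(45): size=3
4. enqueue(16): size=4
5. enqueue(16): size=4=cap → OVERFLOW (fail)
6. enqueue(60): size=4=cap → OVERFLOW (fail)
7. enqueue(90): size=4=cap → OVERFLOW (fail)
8. enqueue(36): size=4=cap → OVERFLOW (fail)
9. enqueue(82): size=4=cap → OVERFLOW (fail)
10. dequeue(): size=3
11. enqueue(11): size=4
12. dequeue(): size=3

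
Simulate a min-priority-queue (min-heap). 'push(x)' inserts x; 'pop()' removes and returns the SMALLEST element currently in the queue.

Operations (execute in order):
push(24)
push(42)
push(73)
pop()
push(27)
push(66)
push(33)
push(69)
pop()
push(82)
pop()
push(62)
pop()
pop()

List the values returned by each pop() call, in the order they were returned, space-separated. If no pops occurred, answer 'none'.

push(24): heap contents = [24]
push(42): heap contents = [24, 42]
push(73): heap contents = [24, 42, 73]
pop() → 24: heap contents = [42, 73]
push(27): heap contents = [27, 42, 73]
push(66): heap contents = [27, 42, 66, 73]
push(33): heap contents = [27, 33, 42, 66, 73]
push(69): heap contents = [27, 33, 42, 66, 69, 73]
pop() → 27: heap contents = [33, 42, 66, 69, 73]
push(82): heap contents = [33, 42, 66, 69, 73, 82]
pop() → 33: heap contents = [42, 66, 69, 73, 82]
push(62): heap contents = [42, 62, 66, 69, 73, 82]
pop() → 42: heap contents = [62, 66, 69, 73, 82]
pop() → 62: heap contents = [66, 69, 73, 82]

Answer: 24 27 33 42 62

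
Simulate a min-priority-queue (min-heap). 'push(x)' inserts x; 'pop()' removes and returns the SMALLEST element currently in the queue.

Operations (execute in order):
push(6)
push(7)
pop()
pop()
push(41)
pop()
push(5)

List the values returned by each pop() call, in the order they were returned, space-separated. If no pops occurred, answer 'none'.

push(6): heap contents = [6]
push(7): heap contents = [6, 7]
pop() → 6: heap contents = [7]
pop() → 7: heap contents = []
push(41): heap contents = [41]
pop() → 41: heap contents = []
push(5): heap contents = [5]

Answer: 6 7 41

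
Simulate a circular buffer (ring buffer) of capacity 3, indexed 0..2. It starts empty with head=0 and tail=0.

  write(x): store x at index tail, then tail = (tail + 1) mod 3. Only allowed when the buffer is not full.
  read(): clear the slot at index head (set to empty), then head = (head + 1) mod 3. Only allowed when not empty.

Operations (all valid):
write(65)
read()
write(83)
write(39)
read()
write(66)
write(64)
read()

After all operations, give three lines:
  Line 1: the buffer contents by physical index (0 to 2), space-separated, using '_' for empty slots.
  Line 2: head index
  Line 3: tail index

write(65): buf=[65 _ _], head=0, tail=1, size=1
read(): buf=[_ _ _], head=1, tail=1, size=0
write(83): buf=[_ 83 _], head=1, tail=2, size=1
write(39): buf=[_ 83 39], head=1, tail=0, size=2
read(): buf=[_ _ 39], head=2, tail=0, size=1
write(66): buf=[66 _ 39], head=2, tail=1, size=2
write(64): buf=[66 64 39], head=2, tail=2, size=3
read(): buf=[66 64 _], head=0, tail=2, size=2

Answer: 66 64 _
0
2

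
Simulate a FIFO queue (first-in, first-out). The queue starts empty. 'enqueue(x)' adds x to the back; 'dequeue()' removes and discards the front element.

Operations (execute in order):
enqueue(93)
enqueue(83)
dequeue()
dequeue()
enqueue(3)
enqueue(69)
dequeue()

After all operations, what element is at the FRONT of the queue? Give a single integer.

Answer: 69

Derivation:
enqueue(93): queue = [93]
enqueue(83): queue = [93, 83]
dequeue(): queue = [83]
dequeue(): queue = []
enqueue(3): queue = [3]
enqueue(69): queue = [3, 69]
dequeue(): queue = [69]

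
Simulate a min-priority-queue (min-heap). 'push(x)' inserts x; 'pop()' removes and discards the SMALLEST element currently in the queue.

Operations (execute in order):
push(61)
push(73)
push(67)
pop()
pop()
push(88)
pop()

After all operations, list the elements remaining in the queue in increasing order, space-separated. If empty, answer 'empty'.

push(61): heap contents = [61]
push(73): heap contents = [61, 73]
push(67): heap contents = [61, 67, 73]
pop() → 61: heap contents = [67, 73]
pop() → 67: heap contents = [73]
push(88): heap contents = [73, 88]
pop() → 73: heap contents = [88]

Answer: 88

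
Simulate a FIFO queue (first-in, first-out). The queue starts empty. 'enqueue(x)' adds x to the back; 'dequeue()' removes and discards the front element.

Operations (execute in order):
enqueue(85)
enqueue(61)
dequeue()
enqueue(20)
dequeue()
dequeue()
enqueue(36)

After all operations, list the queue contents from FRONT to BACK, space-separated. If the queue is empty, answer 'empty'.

Answer: 36

Derivation:
enqueue(85): [85]
enqueue(61): [85, 61]
dequeue(): [61]
enqueue(20): [61, 20]
dequeue(): [20]
dequeue(): []
enqueue(36): [36]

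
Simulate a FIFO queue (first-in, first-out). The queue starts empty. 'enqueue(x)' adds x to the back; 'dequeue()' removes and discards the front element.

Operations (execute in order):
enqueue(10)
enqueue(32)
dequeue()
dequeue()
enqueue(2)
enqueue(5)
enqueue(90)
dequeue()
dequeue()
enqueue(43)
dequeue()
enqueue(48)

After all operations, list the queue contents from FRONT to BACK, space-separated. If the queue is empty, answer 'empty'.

Answer: 43 48

Derivation:
enqueue(10): [10]
enqueue(32): [10, 32]
dequeue(): [32]
dequeue(): []
enqueue(2): [2]
enqueue(5): [2, 5]
enqueue(90): [2, 5, 90]
dequeue(): [5, 90]
dequeue(): [90]
enqueue(43): [90, 43]
dequeue(): [43]
enqueue(48): [43, 48]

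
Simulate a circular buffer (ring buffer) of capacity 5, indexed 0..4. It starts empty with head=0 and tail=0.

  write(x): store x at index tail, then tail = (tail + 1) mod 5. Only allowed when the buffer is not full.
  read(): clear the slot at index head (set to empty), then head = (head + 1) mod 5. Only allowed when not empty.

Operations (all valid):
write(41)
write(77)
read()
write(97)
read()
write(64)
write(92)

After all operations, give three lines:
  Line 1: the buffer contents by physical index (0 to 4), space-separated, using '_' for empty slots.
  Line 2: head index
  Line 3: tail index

write(41): buf=[41 _ _ _ _], head=0, tail=1, size=1
write(77): buf=[41 77 _ _ _], head=0, tail=2, size=2
read(): buf=[_ 77 _ _ _], head=1, tail=2, size=1
write(97): buf=[_ 77 97 _ _], head=1, tail=3, size=2
read(): buf=[_ _ 97 _ _], head=2, tail=3, size=1
write(64): buf=[_ _ 97 64 _], head=2, tail=4, size=2
write(92): buf=[_ _ 97 64 92], head=2, tail=0, size=3

Answer: _ _ 97 64 92
2
0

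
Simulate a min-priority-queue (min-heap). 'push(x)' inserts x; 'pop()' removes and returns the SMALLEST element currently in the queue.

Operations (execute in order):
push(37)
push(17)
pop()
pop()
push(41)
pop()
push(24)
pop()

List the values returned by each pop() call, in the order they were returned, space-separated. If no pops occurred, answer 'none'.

push(37): heap contents = [37]
push(17): heap contents = [17, 37]
pop() → 17: heap contents = [37]
pop() → 37: heap contents = []
push(41): heap contents = [41]
pop() → 41: heap contents = []
push(24): heap contents = [24]
pop() → 24: heap contents = []

Answer: 17 37 41 24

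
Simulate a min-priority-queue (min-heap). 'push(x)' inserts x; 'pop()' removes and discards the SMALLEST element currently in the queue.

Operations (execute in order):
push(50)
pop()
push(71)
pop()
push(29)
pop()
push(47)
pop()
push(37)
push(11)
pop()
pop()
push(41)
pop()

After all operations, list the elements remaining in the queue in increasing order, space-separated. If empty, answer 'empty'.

Answer: empty

Derivation:
push(50): heap contents = [50]
pop() → 50: heap contents = []
push(71): heap contents = [71]
pop() → 71: heap contents = []
push(29): heap contents = [29]
pop() → 29: heap contents = []
push(47): heap contents = [47]
pop() → 47: heap contents = []
push(37): heap contents = [37]
push(11): heap contents = [11, 37]
pop() → 11: heap contents = [37]
pop() → 37: heap contents = []
push(41): heap contents = [41]
pop() → 41: heap contents = []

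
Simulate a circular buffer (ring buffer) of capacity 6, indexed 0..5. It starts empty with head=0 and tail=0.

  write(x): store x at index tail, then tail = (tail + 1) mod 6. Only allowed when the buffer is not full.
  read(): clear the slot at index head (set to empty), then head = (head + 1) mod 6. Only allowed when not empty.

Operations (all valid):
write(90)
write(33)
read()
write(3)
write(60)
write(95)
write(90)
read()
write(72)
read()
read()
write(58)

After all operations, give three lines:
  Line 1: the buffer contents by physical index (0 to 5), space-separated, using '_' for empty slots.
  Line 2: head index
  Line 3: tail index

Answer: 72 58 _ _ 95 90
4
2

Derivation:
write(90): buf=[90 _ _ _ _ _], head=0, tail=1, size=1
write(33): buf=[90 33 _ _ _ _], head=0, tail=2, size=2
read(): buf=[_ 33 _ _ _ _], head=1, tail=2, size=1
write(3): buf=[_ 33 3 _ _ _], head=1, tail=3, size=2
write(60): buf=[_ 33 3 60 _ _], head=1, tail=4, size=3
write(95): buf=[_ 33 3 60 95 _], head=1, tail=5, size=4
write(90): buf=[_ 33 3 60 95 90], head=1, tail=0, size=5
read(): buf=[_ _ 3 60 95 90], head=2, tail=0, size=4
write(72): buf=[72 _ 3 60 95 90], head=2, tail=1, size=5
read(): buf=[72 _ _ 60 95 90], head=3, tail=1, size=4
read(): buf=[72 _ _ _ 95 90], head=4, tail=1, size=3
write(58): buf=[72 58 _ _ 95 90], head=4, tail=2, size=4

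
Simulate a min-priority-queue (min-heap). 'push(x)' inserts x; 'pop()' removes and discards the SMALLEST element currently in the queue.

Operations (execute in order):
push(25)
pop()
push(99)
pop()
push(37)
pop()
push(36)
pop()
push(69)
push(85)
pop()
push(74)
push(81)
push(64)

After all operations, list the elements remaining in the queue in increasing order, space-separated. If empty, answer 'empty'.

push(25): heap contents = [25]
pop() → 25: heap contents = []
push(99): heap contents = [99]
pop() → 99: heap contents = []
push(37): heap contents = [37]
pop() → 37: heap contents = []
push(36): heap contents = [36]
pop() → 36: heap contents = []
push(69): heap contents = [69]
push(85): heap contents = [69, 85]
pop() → 69: heap contents = [85]
push(74): heap contents = [74, 85]
push(81): heap contents = [74, 81, 85]
push(64): heap contents = [64, 74, 81, 85]

Answer: 64 74 81 85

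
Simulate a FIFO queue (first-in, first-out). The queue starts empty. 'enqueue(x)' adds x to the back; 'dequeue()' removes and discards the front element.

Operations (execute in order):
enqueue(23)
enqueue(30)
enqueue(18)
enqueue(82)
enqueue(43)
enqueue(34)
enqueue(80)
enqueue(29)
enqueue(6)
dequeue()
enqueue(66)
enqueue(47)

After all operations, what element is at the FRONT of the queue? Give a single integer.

enqueue(23): queue = [23]
enqueue(30): queue = [23, 30]
enqueue(18): queue = [23, 30, 18]
enqueue(82): queue = [23, 30, 18, 82]
enqueue(43): queue = [23, 30, 18, 82, 43]
enqueue(34): queue = [23, 30, 18, 82, 43, 34]
enqueue(80): queue = [23, 30, 18, 82, 43, 34, 80]
enqueue(29): queue = [23, 30, 18, 82, 43, 34, 80, 29]
enqueue(6): queue = [23, 30, 18, 82, 43, 34, 80, 29, 6]
dequeue(): queue = [30, 18, 82, 43, 34, 80, 29, 6]
enqueue(66): queue = [30, 18, 82, 43, 34, 80, 29, 6, 66]
enqueue(47): queue = [30, 18, 82, 43, 34, 80, 29, 6, 66, 47]

Answer: 30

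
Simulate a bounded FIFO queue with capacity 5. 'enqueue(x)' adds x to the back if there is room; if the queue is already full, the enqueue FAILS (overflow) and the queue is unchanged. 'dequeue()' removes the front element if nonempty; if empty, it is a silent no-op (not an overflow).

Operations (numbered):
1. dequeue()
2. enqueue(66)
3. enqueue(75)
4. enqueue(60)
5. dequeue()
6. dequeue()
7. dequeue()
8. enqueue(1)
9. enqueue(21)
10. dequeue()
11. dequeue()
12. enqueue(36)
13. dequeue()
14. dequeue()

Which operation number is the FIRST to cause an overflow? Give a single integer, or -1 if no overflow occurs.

Answer: -1

Derivation:
1. dequeue(): empty, no-op, size=0
2. enqueue(66): size=1
3. enqueue(75): size=2
4. enqueue(60): size=3
5. dequeue(): size=2
6. dequeue(): size=1
7. dequeue(): size=0
8. enqueue(1): size=1
9. enqueue(21): size=2
10. dequeue(): size=1
11. dequeue(): size=0
12. enqueue(36): size=1
13. dequeue(): size=0
14. dequeue(): empty, no-op, size=0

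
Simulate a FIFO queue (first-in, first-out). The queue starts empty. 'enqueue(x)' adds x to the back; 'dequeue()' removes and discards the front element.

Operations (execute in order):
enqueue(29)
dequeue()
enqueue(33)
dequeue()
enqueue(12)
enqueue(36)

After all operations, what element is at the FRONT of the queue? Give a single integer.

Answer: 12

Derivation:
enqueue(29): queue = [29]
dequeue(): queue = []
enqueue(33): queue = [33]
dequeue(): queue = []
enqueue(12): queue = [12]
enqueue(36): queue = [12, 36]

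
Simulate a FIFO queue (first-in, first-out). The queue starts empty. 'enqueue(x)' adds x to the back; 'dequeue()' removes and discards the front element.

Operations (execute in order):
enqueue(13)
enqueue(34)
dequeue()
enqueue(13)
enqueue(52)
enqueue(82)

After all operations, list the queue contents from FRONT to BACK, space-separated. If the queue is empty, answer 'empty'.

Answer: 34 13 52 82

Derivation:
enqueue(13): [13]
enqueue(34): [13, 34]
dequeue(): [34]
enqueue(13): [34, 13]
enqueue(52): [34, 13, 52]
enqueue(82): [34, 13, 52, 82]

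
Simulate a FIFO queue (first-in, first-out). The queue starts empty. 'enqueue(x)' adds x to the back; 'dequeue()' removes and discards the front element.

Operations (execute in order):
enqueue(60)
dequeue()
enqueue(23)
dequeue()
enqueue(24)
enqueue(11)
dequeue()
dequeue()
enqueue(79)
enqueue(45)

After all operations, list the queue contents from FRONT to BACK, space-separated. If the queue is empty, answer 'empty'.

enqueue(60): [60]
dequeue(): []
enqueue(23): [23]
dequeue(): []
enqueue(24): [24]
enqueue(11): [24, 11]
dequeue(): [11]
dequeue(): []
enqueue(79): [79]
enqueue(45): [79, 45]

Answer: 79 45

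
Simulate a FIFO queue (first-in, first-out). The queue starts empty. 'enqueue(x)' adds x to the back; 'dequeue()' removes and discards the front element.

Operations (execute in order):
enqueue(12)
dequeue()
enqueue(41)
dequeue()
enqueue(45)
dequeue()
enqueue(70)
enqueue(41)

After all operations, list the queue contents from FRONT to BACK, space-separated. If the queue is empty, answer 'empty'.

enqueue(12): [12]
dequeue(): []
enqueue(41): [41]
dequeue(): []
enqueue(45): [45]
dequeue(): []
enqueue(70): [70]
enqueue(41): [70, 41]

Answer: 70 41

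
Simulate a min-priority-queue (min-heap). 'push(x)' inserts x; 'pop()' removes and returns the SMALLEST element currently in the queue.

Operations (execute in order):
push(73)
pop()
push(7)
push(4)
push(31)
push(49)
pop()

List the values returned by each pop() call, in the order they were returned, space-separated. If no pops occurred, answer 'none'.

Answer: 73 4

Derivation:
push(73): heap contents = [73]
pop() → 73: heap contents = []
push(7): heap contents = [7]
push(4): heap contents = [4, 7]
push(31): heap contents = [4, 7, 31]
push(49): heap contents = [4, 7, 31, 49]
pop() → 4: heap contents = [7, 31, 49]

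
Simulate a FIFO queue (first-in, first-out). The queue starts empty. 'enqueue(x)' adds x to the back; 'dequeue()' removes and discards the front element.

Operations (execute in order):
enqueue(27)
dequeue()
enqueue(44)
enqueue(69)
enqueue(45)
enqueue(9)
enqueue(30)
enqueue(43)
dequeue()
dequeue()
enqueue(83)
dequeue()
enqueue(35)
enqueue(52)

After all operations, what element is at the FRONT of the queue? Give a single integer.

Answer: 9

Derivation:
enqueue(27): queue = [27]
dequeue(): queue = []
enqueue(44): queue = [44]
enqueue(69): queue = [44, 69]
enqueue(45): queue = [44, 69, 45]
enqueue(9): queue = [44, 69, 45, 9]
enqueue(30): queue = [44, 69, 45, 9, 30]
enqueue(43): queue = [44, 69, 45, 9, 30, 43]
dequeue(): queue = [69, 45, 9, 30, 43]
dequeue(): queue = [45, 9, 30, 43]
enqueue(83): queue = [45, 9, 30, 43, 83]
dequeue(): queue = [9, 30, 43, 83]
enqueue(35): queue = [9, 30, 43, 83, 35]
enqueue(52): queue = [9, 30, 43, 83, 35, 52]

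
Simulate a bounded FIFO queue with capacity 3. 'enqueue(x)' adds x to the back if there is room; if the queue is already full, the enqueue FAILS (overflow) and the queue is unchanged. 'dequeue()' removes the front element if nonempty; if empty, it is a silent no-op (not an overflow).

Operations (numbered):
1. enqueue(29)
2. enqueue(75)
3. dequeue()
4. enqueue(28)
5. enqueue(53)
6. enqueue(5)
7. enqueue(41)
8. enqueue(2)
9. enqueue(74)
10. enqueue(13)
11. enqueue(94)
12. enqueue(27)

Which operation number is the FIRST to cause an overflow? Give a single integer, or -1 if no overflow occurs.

Answer: 6

Derivation:
1. enqueue(29): size=1
2. enqueue(75): size=2
3. dequeue(): size=1
4. enqueue(28): size=2
5. enqueue(53): size=3
6. enqueue(5): size=3=cap → OVERFLOW (fail)
7. enqueue(41): size=3=cap → OVERFLOW (fail)
8. enqueue(2): size=3=cap → OVERFLOW (fail)
9. enqueue(74): size=3=cap → OVERFLOW (fail)
10. enqueue(13): size=3=cap → OVERFLOW (fail)
11. enqueue(94): size=3=cap → OVERFLOW (fail)
12. enqueue(27): size=3=cap → OVERFLOW (fail)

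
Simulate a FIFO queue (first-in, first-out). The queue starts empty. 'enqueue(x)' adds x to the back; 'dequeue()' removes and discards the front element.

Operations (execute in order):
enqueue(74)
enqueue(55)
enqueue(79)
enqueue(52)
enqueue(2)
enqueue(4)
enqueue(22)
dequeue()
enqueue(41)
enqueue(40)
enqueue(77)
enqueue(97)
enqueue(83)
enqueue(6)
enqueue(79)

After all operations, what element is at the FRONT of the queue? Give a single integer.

enqueue(74): queue = [74]
enqueue(55): queue = [74, 55]
enqueue(79): queue = [74, 55, 79]
enqueue(52): queue = [74, 55, 79, 52]
enqueue(2): queue = [74, 55, 79, 52, 2]
enqueue(4): queue = [74, 55, 79, 52, 2, 4]
enqueue(22): queue = [74, 55, 79, 52, 2, 4, 22]
dequeue(): queue = [55, 79, 52, 2, 4, 22]
enqueue(41): queue = [55, 79, 52, 2, 4, 22, 41]
enqueue(40): queue = [55, 79, 52, 2, 4, 22, 41, 40]
enqueue(77): queue = [55, 79, 52, 2, 4, 22, 41, 40, 77]
enqueue(97): queue = [55, 79, 52, 2, 4, 22, 41, 40, 77, 97]
enqueue(83): queue = [55, 79, 52, 2, 4, 22, 41, 40, 77, 97, 83]
enqueue(6): queue = [55, 79, 52, 2, 4, 22, 41, 40, 77, 97, 83, 6]
enqueue(79): queue = [55, 79, 52, 2, 4, 22, 41, 40, 77, 97, 83, 6, 79]

Answer: 55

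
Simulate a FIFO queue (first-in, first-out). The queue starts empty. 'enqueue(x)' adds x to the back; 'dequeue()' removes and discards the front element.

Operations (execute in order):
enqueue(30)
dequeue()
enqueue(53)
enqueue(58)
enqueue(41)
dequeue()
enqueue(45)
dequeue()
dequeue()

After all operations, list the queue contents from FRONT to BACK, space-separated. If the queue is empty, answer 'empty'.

enqueue(30): [30]
dequeue(): []
enqueue(53): [53]
enqueue(58): [53, 58]
enqueue(41): [53, 58, 41]
dequeue(): [58, 41]
enqueue(45): [58, 41, 45]
dequeue(): [41, 45]
dequeue(): [45]

Answer: 45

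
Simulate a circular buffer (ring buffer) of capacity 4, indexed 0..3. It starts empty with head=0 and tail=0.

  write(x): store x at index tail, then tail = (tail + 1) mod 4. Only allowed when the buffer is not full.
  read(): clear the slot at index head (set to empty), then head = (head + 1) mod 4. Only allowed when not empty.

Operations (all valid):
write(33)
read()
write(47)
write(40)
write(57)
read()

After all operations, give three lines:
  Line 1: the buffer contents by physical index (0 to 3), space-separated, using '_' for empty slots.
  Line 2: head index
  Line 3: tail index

write(33): buf=[33 _ _ _], head=0, tail=1, size=1
read(): buf=[_ _ _ _], head=1, tail=1, size=0
write(47): buf=[_ 47 _ _], head=1, tail=2, size=1
write(40): buf=[_ 47 40 _], head=1, tail=3, size=2
write(57): buf=[_ 47 40 57], head=1, tail=0, size=3
read(): buf=[_ _ 40 57], head=2, tail=0, size=2

Answer: _ _ 40 57
2
0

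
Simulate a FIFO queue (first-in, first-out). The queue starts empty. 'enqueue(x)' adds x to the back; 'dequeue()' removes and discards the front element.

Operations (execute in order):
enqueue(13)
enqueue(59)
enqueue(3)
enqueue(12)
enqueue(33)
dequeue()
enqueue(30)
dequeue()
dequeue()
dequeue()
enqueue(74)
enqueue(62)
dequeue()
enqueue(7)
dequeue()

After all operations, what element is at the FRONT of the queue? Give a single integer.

Answer: 74

Derivation:
enqueue(13): queue = [13]
enqueue(59): queue = [13, 59]
enqueue(3): queue = [13, 59, 3]
enqueue(12): queue = [13, 59, 3, 12]
enqueue(33): queue = [13, 59, 3, 12, 33]
dequeue(): queue = [59, 3, 12, 33]
enqueue(30): queue = [59, 3, 12, 33, 30]
dequeue(): queue = [3, 12, 33, 30]
dequeue(): queue = [12, 33, 30]
dequeue(): queue = [33, 30]
enqueue(74): queue = [33, 30, 74]
enqueue(62): queue = [33, 30, 74, 62]
dequeue(): queue = [30, 74, 62]
enqueue(7): queue = [30, 74, 62, 7]
dequeue(): queue = [74, 62, 7]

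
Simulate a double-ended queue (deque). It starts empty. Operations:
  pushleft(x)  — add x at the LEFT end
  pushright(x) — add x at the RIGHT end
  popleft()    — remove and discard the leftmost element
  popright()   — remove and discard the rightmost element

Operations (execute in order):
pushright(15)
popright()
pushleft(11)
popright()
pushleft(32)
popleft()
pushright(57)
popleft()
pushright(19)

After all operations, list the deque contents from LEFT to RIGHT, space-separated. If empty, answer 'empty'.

Answer: 19

Derivation:
pushright(15): [15]
popright(): []
pushleft(11): [11]
popright(): []
pushleft(32): [32]
popleft(): []
pushright(57): [57]
popleft(): []
pushright(19): [19]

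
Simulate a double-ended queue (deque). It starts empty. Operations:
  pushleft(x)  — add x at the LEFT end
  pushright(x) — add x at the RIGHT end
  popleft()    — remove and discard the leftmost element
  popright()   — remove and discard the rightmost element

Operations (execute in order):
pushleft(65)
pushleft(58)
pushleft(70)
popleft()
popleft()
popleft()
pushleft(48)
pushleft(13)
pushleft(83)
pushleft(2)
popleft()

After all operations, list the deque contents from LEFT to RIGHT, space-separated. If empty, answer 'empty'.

pushleft(65): [65]
pushleft(58): [58, 65]
pushleft(70): [70, 58, 65]
popleft(): [58, 65]
popleft(): [65]
popleft(): []
pushleft(48): [48]
pushleft(13): [13, 48]
pushleft(83): [83, 13, 48]
pushleft(2): [2, 83, 13, 48]
popleft(): [83, 13, 48]

Answer: 83 13 48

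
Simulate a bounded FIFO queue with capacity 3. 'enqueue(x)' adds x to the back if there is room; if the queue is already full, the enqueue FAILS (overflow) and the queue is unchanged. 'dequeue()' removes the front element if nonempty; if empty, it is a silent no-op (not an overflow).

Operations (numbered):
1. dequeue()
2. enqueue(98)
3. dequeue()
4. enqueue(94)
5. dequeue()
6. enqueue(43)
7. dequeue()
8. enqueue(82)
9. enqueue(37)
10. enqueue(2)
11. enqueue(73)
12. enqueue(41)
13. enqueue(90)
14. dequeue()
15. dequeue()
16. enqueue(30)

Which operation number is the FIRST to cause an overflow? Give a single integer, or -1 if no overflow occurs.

1. dequeue(): empty, no-op, size=0
2. enqueue(98): size=1
3. dequeue(): size=0
4. enqueue(94): size=1
5. dequeue(): size=0
6. enqueue(43): size=1
7. dequeue(): size=0
8. enqueue(82): size=1
9. enqueue(37): size=2
10. enqueue(2): size=3
11. enqueue(73): size=3=cap → OVERFLOW (fail)
12. enqueue(41): size=3=cap → OVERFLOW (fail)
13. enqueue(90): size=3=cap → OVERFLOW (fail)
14. dequeue(): size=2
15. dequeue(): size=1
16. enqueue(30): size=2

Answer: 11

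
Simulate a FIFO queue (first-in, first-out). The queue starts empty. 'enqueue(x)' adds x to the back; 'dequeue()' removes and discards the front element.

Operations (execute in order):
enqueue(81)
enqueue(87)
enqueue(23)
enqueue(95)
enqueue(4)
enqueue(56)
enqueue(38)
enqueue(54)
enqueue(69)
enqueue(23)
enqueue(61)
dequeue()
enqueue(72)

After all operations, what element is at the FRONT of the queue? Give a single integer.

Answer: 87

Derivation:
enqueue(81): queue = [81]
enqueue(87): queue = [81, 87]
enqueue(23): queue = [81, 87, 23]
enqueue(95): queue = [81, 87, 23, 95]
enqueue(4): queue = [81, 87, 23, 95, 4]
enqueue(56): queue = [81, 87, 23, 95, 4, 56]
enqueue(38): queue = [81, 87, 23, 95, 4, 56, 38]
enqueue(54): queue = [81, 87, 23, 95, 4, 56, 38, 54]
enqueue(69): queue = [81, 87, 23, 95, 4, 56, 38, 54, 69]
enqueue(23): queue = [81, 87, 23, 95, 4, 56, 38, 54, 69, 23]
enqueue(61): queue = [81, 87, 23, 95, 4, 56, 38, 54, 69, 23, 61]
dequeue(): queue = [87, 23, 95, 4, 56, 38, 54, 69, 23, 61]
enqueue(72): queue = [87, 23, 95, 4, 56, 38, 54, 69, 23, 61, 72]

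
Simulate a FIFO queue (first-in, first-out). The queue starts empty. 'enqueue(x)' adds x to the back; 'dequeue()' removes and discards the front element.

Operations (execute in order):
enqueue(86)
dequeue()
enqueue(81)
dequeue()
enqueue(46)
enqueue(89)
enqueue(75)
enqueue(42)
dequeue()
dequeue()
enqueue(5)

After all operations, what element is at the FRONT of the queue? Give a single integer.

Answer: 75

Derivation:
enqueue(86): queue = [86]
dequeue(): queue = []
enqueue(81): queue = [81]
dequeue(): queue = []
enqueue(46): queue = [46]
enqueue(89): queue = [46, 89]
enqueue(75): queue = [46, 89, 75]
enqueue(42): queue = [46, 89, 75, 42]
dequeue(): queue = [89, 75, 42]
dequeue(): queue = [75, 42]
enqueue(5): queue = [75, 42, 5]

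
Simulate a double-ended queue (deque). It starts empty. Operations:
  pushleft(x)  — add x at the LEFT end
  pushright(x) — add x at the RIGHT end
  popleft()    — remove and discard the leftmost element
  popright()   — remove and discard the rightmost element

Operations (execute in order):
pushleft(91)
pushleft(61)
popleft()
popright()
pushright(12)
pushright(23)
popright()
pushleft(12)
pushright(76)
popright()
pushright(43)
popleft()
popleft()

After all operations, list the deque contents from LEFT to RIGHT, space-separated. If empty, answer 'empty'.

Answer: 43

Derivation:
pushleft(91): [91]
pushleft(61): [61, 91]
popleft(): [91]
popright(): []
pushright(12): [12]
pushright(23): [12, 23]
popright(): [12]
pushleft(12): [12, 12]
pushright(76): [12, 12, 76]
popright(): [12, 12]
pushright(43): [12, 12, 43]
popleft(): [12, 43]
popleft(): [43]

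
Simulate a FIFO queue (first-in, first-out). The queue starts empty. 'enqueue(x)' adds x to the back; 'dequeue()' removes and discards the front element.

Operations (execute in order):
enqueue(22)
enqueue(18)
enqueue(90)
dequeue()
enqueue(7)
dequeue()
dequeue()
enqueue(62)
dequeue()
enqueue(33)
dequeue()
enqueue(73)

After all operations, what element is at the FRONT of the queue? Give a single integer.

Answer: 33

Derivation:
enqueue(22): queue = [22]
enqueue(18): queue = [22, 18]
enqueue(90): queue = [22, 18, 90]
dequeue(): queue = [18, 90]
enqueue(7): queue = [18, 90, 7]
dequeue(): queue = [90, 7]
dequeue(): queue = [7]
enqueue(62): queue = [7, 62]
dequeue(): queue = [62]
enqueue(33): queue = [62, 33]
dequeue(): queue = [33]
enqueue(73): queue = [33, 73]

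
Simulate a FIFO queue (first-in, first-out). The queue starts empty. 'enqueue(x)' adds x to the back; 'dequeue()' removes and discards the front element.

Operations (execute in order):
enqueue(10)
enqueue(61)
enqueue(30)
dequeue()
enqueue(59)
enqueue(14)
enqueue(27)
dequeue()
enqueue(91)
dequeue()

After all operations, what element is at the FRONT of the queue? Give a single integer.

enqueue(10): queue = [10]
enqueue(61): queue = [10, 61]
enqueue(30): queue = [10, 61, 30]
dequeue(): queue = [61, 30]
enqueue(59): queue = [61, 30, 59]
enqueue(14): queue = [61, 30, 59, 14]
enqueue(27): queue = [61, 30, 59, 14, 27]
dequeue(): queue = [30, 59, 14, 27]
enqueue(91): queue = [30, 59, 14, 27, 91]
dequeue(): queue = [59, 14, 27, 91]

Answer: 59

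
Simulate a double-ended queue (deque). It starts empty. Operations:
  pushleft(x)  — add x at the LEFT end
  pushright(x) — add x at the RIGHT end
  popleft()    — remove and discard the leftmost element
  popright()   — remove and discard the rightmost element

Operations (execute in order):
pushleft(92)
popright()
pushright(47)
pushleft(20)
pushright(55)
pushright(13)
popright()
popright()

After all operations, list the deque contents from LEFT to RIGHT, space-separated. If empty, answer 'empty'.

Answer: 20 47

Derivation:
pushleft(92): [92]
popright(): []
pushright(47): [47]
pushleft(20): [20, 47]
pushright(55): [20, 47, 55]
pushright(13): [20, 47, 55, 13]
popright(): [20, 47, 55]
popright(): [20, 47]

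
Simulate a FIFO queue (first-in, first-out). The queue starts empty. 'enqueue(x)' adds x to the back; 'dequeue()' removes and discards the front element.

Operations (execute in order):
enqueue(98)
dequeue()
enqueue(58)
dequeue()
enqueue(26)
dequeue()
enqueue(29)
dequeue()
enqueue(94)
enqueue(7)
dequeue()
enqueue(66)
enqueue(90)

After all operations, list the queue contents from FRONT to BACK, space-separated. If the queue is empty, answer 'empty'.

enqueue(98): [98]
dequeue(): []
enqueue(58): [58]
dequeue(): []
enqueue(26): [26]
dequeue(): []
enqueue(29): [29]
dequeue(): []
enqueue(94): [94]
enqueue(7): [94, 7]
dequeue(): [7]
enqueue(66): [7, 66]
enqueue(90): [7, 66, 90]

Answer: 7 66 90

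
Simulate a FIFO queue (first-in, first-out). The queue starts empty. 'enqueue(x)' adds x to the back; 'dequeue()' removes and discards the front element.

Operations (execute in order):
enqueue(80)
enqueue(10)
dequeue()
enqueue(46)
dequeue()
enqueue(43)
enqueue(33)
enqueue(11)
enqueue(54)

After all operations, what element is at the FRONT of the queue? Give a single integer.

Answer: 46

Derivation:
enqueue(80): queue = [80]
enqueue(10): queue = [80, 10]
dequeue(): queue = [10]
enqueue(46): queue = [10, 46]
dequeue(): queue = [46]
enqueue(43): queue = [46, 43]
enqueue(33): queue = [46, 43, 33]
enqueue(11): queue = [46, 43, 33, 11]
enqueue(54): queue = [46, 43, 33, 11, 54]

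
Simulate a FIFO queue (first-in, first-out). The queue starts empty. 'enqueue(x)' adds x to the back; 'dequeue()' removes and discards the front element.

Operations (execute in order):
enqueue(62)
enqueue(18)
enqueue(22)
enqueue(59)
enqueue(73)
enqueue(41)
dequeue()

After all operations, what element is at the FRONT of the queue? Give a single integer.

Answer: 18

Derivation:
enqueue(62): queue = [62]
enqueue(18): queue = [62, 18]
enqueue(22): queue = [62, 18, 22]
enqueue(59): queue = [62, 18, 22, 59]
enqueue(73): queue = [62, 18, 22, 59, 73]
enqueue(41): queue = [62, 18, 22, 59, 73, 41]
dequeue(): queue = [18, 22, 59, 73, 41]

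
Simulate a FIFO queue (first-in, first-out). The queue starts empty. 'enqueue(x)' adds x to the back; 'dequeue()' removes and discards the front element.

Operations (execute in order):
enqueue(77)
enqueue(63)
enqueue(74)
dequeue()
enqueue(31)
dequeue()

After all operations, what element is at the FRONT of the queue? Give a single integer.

enqueue(77): queue = [77]
enqueue(63): queue = [77, 63]
enqueue(74): queue = [77, 63, 74]
dequeue(): queue = [63, 74]
enqueue(31): queue = [63, 74, 31]
dequeue(): queue = [74, 31]

Answer: 74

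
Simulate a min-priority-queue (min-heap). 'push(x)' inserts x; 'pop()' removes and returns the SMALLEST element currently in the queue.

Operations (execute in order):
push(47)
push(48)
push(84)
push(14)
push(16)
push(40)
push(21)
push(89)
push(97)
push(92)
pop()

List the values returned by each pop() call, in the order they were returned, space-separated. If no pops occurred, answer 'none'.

push(47): heap contents = [47]
push(48): heap contents = [47, 48]
push(84): heap contents = [47, 48, 84]
push(14): heap contents = [14, 47, 48, 84]
push(16): heap contents = [14, 16, 47, 48, 84]
push(40): heap contents = [14, 16, 40, 47, 48, 84]
push(21): heap contents = [14, 16, 21, 40, 47, 48, 84]
push(89): heap contents = [14, 16, 21, 40, 47, 48, 84, 89]
push(97): heap contents = [14, 16, 21, 40, 47, 48, 84, 89, 97]
push(92): heap contents = [14, 16, 21, 40, 47, 48, 84, 89, 92, 97]
pop() → 14: heap contents = [16, 21, 40, 47, 48, 84, 89, 92, 97]

Answer: 14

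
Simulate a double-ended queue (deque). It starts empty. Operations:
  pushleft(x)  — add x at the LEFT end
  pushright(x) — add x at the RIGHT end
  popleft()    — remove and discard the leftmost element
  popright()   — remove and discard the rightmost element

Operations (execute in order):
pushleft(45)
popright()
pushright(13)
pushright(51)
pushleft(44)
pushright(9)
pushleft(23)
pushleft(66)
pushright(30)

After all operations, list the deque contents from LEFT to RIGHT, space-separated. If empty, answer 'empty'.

pushleft(45): [45]
popright(): []
pushright(13): [13]
pushright(51): [13, 51]
pushleft(44): [44, 13, 51]
pushright(9): [44, 13, 51, 9]
pushleft(23): [23, 44, 13, 51, 9]
pushleft(66): [66, 23, 44, 13, 51, 9]
pushright(30): [66, 23, 44, 13, 51, 9, 30]

Answer: 66 23 44 13 51 9 30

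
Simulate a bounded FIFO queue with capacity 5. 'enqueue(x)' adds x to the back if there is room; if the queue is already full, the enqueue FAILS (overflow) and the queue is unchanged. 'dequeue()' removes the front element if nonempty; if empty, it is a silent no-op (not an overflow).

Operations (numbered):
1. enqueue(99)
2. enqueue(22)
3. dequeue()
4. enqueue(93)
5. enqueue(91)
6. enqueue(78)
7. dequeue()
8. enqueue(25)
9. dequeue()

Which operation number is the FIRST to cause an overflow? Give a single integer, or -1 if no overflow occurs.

1. enqueue(99): size=1
2. enqueue(22): size=2
3. dequeue(): size=1
4. enqueue(93): size=2
5. enqueue(91): size=3
6. enqueue(78): size=4
7. dequeue(): size=3
8. enqueue(25): size=4
9. dequeue(): size=3

Answer: -1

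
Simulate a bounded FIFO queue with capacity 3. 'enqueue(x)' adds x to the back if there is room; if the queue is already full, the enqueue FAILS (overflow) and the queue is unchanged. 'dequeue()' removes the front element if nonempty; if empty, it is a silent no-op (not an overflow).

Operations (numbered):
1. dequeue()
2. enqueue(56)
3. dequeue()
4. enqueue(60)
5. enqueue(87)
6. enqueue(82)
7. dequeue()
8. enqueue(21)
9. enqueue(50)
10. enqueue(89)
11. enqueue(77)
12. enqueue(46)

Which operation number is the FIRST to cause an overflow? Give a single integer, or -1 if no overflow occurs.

1. dequeue(): empty, no-op, size=0
2. enqueue(56): size=1
3. dequeue(): size=0
4. enqueue(60): size=1
5. enqueue(87): size=2
6. enqueue(82): size=3
7. dequeue(): size=2
8. enqueue(21): size=3
9. enqueue(50): size=3=cap → OVERFLOW (fail)
10. enqueue(89): size=3=cap → OVERFLOW (fail)
11. enqueue(77): size=3=cap → OVERFLOW (fail)
12. enqueue(46): size=3=cap → OVERFLOW (fail)

Answer: 9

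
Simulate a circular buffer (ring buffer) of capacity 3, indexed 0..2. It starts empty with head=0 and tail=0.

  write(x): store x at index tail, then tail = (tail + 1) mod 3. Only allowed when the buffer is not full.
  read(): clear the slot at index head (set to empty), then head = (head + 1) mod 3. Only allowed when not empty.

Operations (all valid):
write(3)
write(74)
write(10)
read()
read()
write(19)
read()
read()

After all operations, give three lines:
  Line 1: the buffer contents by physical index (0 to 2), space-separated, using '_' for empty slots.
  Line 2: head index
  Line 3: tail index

write(3): buf=[3 _ _], head=0, tail=1, size=1
write(74): buf=[3 74 _], head=0, tail=2, size=2
write(10): buf=[3 74 10], head=0, tail=0, size=3
read(): buf=[_ 74 10], head=1, tail=0, size=2
read(): buf=[_ _ 10], head=2, tail=0, size=1
write(19): buf=[19 _ 10], head=2, tail=1, size=2
read(): buf=[19 _ _], head=0, tail=1, size=1
read(): buf=[_ _ _], head=1, tail=1, size=0

Answer: _ _ _
1
1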